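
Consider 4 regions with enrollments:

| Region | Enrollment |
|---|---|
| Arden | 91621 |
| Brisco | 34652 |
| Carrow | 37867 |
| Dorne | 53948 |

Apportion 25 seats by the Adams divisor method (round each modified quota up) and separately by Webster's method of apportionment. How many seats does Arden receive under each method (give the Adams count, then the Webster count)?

Adams: Arden 10, Brisco 4, Carrow 5, Dorne 6.
Webster: Arden 11, Brisco 4, Carrow 4, Dorne 6.
Arden gets 10 under Adams and 11 under Webster.

10 and 11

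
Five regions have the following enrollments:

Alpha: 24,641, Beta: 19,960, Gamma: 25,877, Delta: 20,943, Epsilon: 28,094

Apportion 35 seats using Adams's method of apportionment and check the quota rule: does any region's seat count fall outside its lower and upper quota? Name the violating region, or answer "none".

none

Standard quotas: Alpha 7.216, Beta 5.845, Gamma 7.578, Delta 6.133, Epsilon 8.227.
Adams allocation: Alpha 7, Beta 6, Gamma 8, Delta 6, Epsilon 8.
Every allocation lies between the lower and upper quota.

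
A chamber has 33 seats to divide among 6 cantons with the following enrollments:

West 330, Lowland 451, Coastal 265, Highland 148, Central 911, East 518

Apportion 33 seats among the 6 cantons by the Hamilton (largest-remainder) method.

West=4, Lowland=6, Coastal=3, Highland=2, Central=11, East=7

Standard divisor: 2623 ÷ 33 ≈ 79.485.
Standard quotas: West 4.152, Lowland 5.674, Coastal 3.334, Highland 1.862, Central 11.461, East 6.517.
Lower quotas: West 4, Lowland 5, Coastal 3, Highland 1, Central 11, East 6 (sum 30, leaving 3 seats).
Remainders in descending order: Highland 0.862, Lowland 0.674, East 0.517, Central 0.461, Coastal 0.334, West 0.152.
The surplus seats go to Highland, Lowland, East.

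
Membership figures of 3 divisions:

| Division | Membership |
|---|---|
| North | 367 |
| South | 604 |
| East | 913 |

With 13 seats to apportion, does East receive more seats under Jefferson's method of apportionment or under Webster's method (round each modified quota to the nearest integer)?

Jefferson

Jefferson: North 2, South 4, East 7.
Webster: North 3, South 4, East 6.
East gets 7 under Jefferson and 6 under Webster.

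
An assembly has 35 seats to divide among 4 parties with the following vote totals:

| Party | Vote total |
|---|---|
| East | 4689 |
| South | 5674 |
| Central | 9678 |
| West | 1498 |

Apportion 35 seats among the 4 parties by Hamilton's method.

The standard divisor is 21539/35 ≈ 615.4.
Standard quotas: East 7.6194, South 9.2200, Central 15.7264, West 2.4342.
Lower quotas: East 7, South 9, Central 15, West 2 (sum 33, leaving 2 seats).
Remainders in descending order: Central 0.7264, East 0.6194, West 0.4342, South 0.2200.
Largest remainders: Central, East receive the extra seats.

East: 8; South: 9; Central: 16; West: 2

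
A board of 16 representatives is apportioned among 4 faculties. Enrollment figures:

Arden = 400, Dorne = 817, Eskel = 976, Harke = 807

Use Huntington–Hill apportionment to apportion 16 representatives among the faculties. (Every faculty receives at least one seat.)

With divisor 182: modified quotas Arden 2.198, Dorne 4.489, Eskel 5.363, Harke 4.434.
Geometric-mean thresholds: Arden √(2·3)=2.449, Dorne √(4·5)=4.472, Eskel √(5·6)=5.477, Harke √(4·5)=4.472.
Each quota rounded against its threshold gives Arden 2, Dorne 5, Eskel 5, Harke 4 (total 16).

Arden 2; Dorne 5; Eskel 5; Harke 4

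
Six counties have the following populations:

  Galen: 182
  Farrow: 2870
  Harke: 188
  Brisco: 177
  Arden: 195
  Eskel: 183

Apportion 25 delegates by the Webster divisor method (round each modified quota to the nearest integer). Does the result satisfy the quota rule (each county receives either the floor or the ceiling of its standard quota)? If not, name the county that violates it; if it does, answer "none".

Farrow

Standard quotas: Galen 1.199, Farrow 18.906, Harke 1.238, Brisco 1.166, Arden 1.285, Eskel 1.206.
Webster allocation: Galen 1, Farrow 20, Harke 1, Brisco 1, Arden 1, Eskel 1.
Farrow has quota 18.906 (lower 18, upper 19) but receives 20 — outside the quota interval.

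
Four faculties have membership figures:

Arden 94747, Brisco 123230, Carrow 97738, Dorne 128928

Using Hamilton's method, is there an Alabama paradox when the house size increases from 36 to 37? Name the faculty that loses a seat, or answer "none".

none

At 36 seats: Arden 8, Brisco 10, Carrow 8, Dorne 10.
At 37 seats: Arden 8, Brisco 10, Carrow 8, Dorne 11.
No faculty's allocation decreased.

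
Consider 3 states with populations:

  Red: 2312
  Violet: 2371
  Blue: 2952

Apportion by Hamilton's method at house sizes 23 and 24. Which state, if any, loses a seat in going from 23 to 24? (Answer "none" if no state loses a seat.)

none

At 23 seats: Red 7, Violet 7, Blue 9.
At 24 seats: Red 7, Violet 8, Blue 9.
No state's allocation decreased.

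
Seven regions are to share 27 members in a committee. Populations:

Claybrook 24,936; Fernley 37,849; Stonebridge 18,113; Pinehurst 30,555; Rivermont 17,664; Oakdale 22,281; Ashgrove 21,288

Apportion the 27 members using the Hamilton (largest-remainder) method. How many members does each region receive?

Total 172686; standard divisor 172686/27 ≈ 6395.778.
Standard quotas: Claybrook 3.8988, Fernley 5.9178, Stonebridge 2.8320, Pinehurst 4.7774, Rivermont 2.7618, Oakdale 3.4837, Ashgrove 3.3284.
Lower quotas: Claybrook 3, Fernley 5, Stonebridge 2, Pinehurst 4, Rivermont 2, Oakdale 3, Ashgrove 3 (sum 22, leaving 5 seats).
Remainders in descending order: Fernley 0.9178, Claybrook 0.8988, Stonebridge 0.8320, Pinehurst 0.7774, Rivermont 0.7618, Oakdale 0.4837, Ashgrove 0.3284.
Largest remainders: Fernley, Claybrook, Stonebridge, Pinehurst, Rivermont receive the extra seats.

Claybrook 4, Fernley 6, Stonebridge 3, Pinehurst 5, Rivermont 3, Oakdale 3, Ashgrove 3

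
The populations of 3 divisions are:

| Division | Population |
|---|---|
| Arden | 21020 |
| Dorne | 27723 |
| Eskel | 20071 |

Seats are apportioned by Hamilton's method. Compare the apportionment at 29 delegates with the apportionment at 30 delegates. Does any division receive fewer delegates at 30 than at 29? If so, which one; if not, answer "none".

At 29 seats: Arden 9, Dorne 12, Eskel 8.
At 30 seats: Arden 9, Dorne 12, Eskel 9.
No division's allocation decreased.

none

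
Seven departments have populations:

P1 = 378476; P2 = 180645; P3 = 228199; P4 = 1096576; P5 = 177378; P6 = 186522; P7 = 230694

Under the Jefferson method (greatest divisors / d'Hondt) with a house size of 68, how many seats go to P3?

6

Standard divisor 2478490/68 ≈ 36448.382; standard quotas: P1 10.384, P2 4.956, P3 6.261, P4 30.086, P5 4.867, P6 5.117, P7 6.329.
Rounding down gives 10, 4, 6, 30, 4, 5, 6 = 65 seats, so the divisor must be adjusted.
With modified divisor 34900: modified quotas P1 10.845, P2 5.176, P3 6.539, P4 31.421, P5 5.082, P6 5.344, P7 6.610.
Rounding down: P1 10, P2 5, P3 6, P4 31, P5 5, P6 5, P7 6 (total 68).
P3 receives 6.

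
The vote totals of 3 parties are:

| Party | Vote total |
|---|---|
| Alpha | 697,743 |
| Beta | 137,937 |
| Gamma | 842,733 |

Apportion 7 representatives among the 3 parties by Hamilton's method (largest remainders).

Total 1678413; standard divisor 1678413/7 ≈ 239773.286.
Standard quotas: Alpha 2.9100, Beta 0.5753, Gamma 3.5147.
Lower quotas: Alpha 2, Beta 0, Gamma 3 (sum 5, leaving 2 seats).
Remainders in descending order: Alpha 0.9100, Beta 0.5753, Gamma 0.5147.
The surplus seats go to Alpha, Beta.

Alpha 3, Beta 1, Gamma 3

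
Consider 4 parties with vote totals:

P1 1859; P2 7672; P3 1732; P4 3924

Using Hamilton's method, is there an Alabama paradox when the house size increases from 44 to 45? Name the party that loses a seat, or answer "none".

At 44 seats: P1 6, P2 22, P3 5, P4 11.
At 45 seats: P1 5, P2 23, P3 5, P4 12.
P1 drops from 6 to 5.

P1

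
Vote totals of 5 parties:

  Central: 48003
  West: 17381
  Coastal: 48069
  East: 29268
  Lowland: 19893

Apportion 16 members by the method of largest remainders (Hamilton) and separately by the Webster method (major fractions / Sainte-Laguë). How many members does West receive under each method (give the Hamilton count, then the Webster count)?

Hamilton: Central 5, West 1, Coastal 5, East 3, Lowland 2.
Webster: Central 4, West 2, Coastal 5, East 3, Lowland 2.
West gets 1 under Hamilton and 2 under Webster.

1 and 2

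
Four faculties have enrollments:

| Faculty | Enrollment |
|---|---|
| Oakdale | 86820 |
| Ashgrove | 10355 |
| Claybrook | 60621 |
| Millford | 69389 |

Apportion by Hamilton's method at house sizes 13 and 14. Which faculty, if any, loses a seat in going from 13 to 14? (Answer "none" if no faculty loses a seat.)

At 13 seats: Oakdale 5, Ashgrove 1, Claybrook 3, Millford 4.
At 14 seats: Oakdale 5, Ashgrove 1, Claybrook 4, Millford 4.
No faculty's allocation decreased.

none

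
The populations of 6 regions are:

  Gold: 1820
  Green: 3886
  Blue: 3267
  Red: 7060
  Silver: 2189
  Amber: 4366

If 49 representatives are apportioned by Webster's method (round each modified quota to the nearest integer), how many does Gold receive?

4

Standard divisor 22588/49 ≈ 460.98; standard quotas: Gold 3.948, Green 8.430, Blue 7.087, Red 15.315, Silver 4.749, Amber 9.471.
Rounding to the nearest integer gives 4, 8, 7, 15, 5, 9 = 48 seats, so the divisor must be adjusted.
With modified divisor 458.4: modified quotas Gold 3.970, Green 8.477, Blue 7.127, Red 15.401, Silver 4.775, Amber 9.524.
Rounding to the nearest integer: Gold 4, Green 8, Blue 7, Red 15, Silver 5, Amber 10 (total 49).
Gold receives 4.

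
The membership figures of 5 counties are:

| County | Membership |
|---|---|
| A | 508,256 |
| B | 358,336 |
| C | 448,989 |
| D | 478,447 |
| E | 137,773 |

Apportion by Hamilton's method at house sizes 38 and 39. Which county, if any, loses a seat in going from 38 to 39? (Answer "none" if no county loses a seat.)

At 38 seats: A 10, B 7, C 9, D 9, E 3.
At 39 seats: A 10, B 7, C 9, D 10, E 3.
No county's allocation decreased.

none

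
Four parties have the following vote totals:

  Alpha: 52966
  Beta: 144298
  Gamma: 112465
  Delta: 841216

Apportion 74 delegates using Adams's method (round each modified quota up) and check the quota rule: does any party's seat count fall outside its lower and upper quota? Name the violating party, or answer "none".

Delta

Standard quotas: Alpha 3.405, Beta 9.278, Gamma 7.231, Delta 54.086.
Adams allocation: Alpha 4, Beta 9, Gamma 8, Delta 53.
Delta has quota 54.086 (lower 54, upper 55) but receives 53 — outside the quota interval.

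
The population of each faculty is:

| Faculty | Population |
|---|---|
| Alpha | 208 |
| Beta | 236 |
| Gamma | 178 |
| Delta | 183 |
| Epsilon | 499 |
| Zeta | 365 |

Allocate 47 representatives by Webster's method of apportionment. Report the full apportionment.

Alpha=6, Beta=7, Gamma=5, Delta=5, Epsilon=14, Zeta=10

Standard divisor 1669/47 ≈ 35.511; standard quotas: Alpha 5.857, Beta 6.646, Gamma 5.013, Delta 5.153, Epsilon 14.052, Zeta 10.279.
Rounding to the nearest integer gives Alpha 6, Beta 7, Gamma 5, Delta 5, Epsilon 14, Zeta 10 — total 47, matching the house size, so no adjustment is needed.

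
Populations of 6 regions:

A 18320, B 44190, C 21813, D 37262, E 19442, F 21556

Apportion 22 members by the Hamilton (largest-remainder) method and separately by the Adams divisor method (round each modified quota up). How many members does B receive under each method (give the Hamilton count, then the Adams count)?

6 and 5

Hamilton: A 2, B 6, C 3, D 5, E 3, F 3.
Adams: A 3, B 5, C 3, D 5, E 3, F 3.
B gets 6 under Hamilton and 5 under Adams.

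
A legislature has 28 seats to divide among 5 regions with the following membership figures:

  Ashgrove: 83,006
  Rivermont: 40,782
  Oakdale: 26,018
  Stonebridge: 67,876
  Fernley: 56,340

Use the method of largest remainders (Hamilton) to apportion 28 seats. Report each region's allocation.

Ashgrove 8, Rivermont 4, Oakdale 3, Stonebridge 7, Fernley 6

Total 274022; standard divisor 274022/28 ≈ 9786.5.
Standard quotas: Ashgrove 8.4817, Rivermont 4.1672, Oakdale 2.6586, Stonebridge 6.9357, Fernley 5.7569.
Lower quotas: Ashgrove 8, Rivermont 4, Oakdale 2, Stonebridge 6, Fernley 5 (sum 25, leaving 3 seats).
Remainders in descending order: Stonebridge 0.9357, Fernley 0.7569, Oakdale 0.6586, Ashgrove 0.4817, Rivermont 0.1672.
Largest remainders: Stonebridge, Fernley, Oakdale receive the extra seats.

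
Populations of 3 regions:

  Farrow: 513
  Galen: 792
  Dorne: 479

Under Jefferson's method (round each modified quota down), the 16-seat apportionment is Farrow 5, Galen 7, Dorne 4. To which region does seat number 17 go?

Galen

Priority for the next seat is population ÷ (current seats + 1).
Priorities: Farrow 85.500, Galen 99.000, Dorne 95.800.
Highest priority: Galen.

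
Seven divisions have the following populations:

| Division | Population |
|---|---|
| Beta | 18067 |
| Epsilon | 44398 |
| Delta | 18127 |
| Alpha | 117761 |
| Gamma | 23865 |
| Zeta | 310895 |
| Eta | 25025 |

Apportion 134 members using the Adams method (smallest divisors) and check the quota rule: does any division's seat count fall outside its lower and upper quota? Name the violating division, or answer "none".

Standard quotas: Beta 4.338, Epsilon 10.659, Delta 4.352, Alpha 28.273, Gamma 5.730, Zeta 74.641, Eta 6.008.
Adams allocation: Beta 5, Epsilon 11, Delta 5, Alpha 28, Gamma 6, Zeta 73, Eta 6.
Zeta has quota 74.641 (lower 74, upper 75) but receives 73 — outside the quota interval.

Zeta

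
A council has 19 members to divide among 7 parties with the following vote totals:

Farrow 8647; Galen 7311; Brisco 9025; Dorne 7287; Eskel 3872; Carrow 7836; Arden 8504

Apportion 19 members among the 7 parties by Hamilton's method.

Farrow=3; Galen=3; Brisco=3; Dorne=3; Eskel=1; Carrow=3; Arden=3

The standard divisor is 52482/19 ≈ 2762.211.
Standard quotas: Farrow 3.1305, Galen 2.6468, Brisco 3.2673, Dorne 2.6381, Eskel 1.4018, Carrow 2.8369, Arden 3.0787.
Lower quotas: Farrow 3, Galen 2, Brisco 3, Dorne 2, Eskel 1, Carrow 2, Arden 3 (sum 16, leaving 3 seats).
Remainders in descending order: Carrow 0.8369, Galen 0.6468, Dorne 0.6381, Eskel 0.4018, Brisco 0.2673, Farrow 0.1305, Arden 0.0787.
Largest remainders: Carrow, Galen, Dorne receive the extra seats.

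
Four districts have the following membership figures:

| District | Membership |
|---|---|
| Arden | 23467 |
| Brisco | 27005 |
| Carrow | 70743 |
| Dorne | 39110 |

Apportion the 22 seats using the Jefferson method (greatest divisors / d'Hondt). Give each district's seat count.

Standard divisor 160325/22 ≈ 7287.5; standard quotas: Arden 3.220, Brisco 3.706, Carrow 9.707, Dorne 5.367.
Rounding down gives 3, 3, 9, 5 = 20 seats, so the divisor must be adjusted.
With modified divisor 6600: modified quotas Arden 3.556, Brisco 4.092, Carrow 10.719, Dorne 5.926.
Rounding down: Arden 3, Brisco 4, Carrow 10, Dorne 5 (total 22).

Arden 3, Brisco 4, Carrow 10, Dorne 5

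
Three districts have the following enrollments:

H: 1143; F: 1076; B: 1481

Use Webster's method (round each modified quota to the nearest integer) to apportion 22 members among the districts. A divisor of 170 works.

With modified divisor 170: modified quotas H 6.724, F 6.329, B 8.712.
Rounding to the nearest integer: H 7, F 6, B 9 (total 22).

H=7, F=6, B=9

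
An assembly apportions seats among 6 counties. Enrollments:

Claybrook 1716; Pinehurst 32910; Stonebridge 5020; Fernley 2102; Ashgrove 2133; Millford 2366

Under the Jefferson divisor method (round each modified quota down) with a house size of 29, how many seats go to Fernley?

1

Standard divisor 46247/29 ≈ 1594.724; standard quotas: Claybrook 1.076, Pinehurst 20.637, Stonebridge 3.148, Fernley 1.318, Ashgrove 1.338, Millford 1.484.
Rounding down gives 1, 20, 3, 1, 1, 1 = 27 seats, so the divisor must be adjusted.
With modified divisor 1460: modified quotas Claybrook 1.175, Pinehurst 22.541, Stonebridge 3.438, Fernley 1.440, Ashgrove 1.461, Millford 1.621.
Rounding down: Claybrook 1, Pinehurst 22, Stonebridge 3, Fernley 1, Ashgrove 1, Millford 1 (total 29).
Fernley receives 1.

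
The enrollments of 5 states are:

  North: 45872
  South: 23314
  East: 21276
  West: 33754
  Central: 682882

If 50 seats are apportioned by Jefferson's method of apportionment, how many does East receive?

1

Standard divisor 807098/50 ≈ 16141.96; standard quotas: North 2.842, South 1.444, East 1.318, West 2.091, Central 42.305.
Rounding down gives 2, 1, 1, 2, 42 = 48 seats, so the divisor must be adjusted.
With modified divisor 15400: modified quotas North 2.979, South 1.514, East 1.382, West 2.192, Central 44.343.
Rounding down: North 2, South 1, East 1, West 2, Central 44 (total 50).
East receives 1.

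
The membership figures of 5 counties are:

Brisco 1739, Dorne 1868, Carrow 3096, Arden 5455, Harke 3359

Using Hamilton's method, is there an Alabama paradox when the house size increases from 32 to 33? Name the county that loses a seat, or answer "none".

At 32 seats: Brisco 4, Dorne 4, Carrow 6, Arden 11, Harke 7.
At 33 seats: Brisco 4, Dorne 4, Carrow 6, Arden 12, Harke 7.
No county's allocation decreased.

none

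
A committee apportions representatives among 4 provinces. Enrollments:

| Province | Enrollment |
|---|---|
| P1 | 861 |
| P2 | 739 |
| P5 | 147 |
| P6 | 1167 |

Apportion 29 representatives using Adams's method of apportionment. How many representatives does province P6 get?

Standard divisor 2914/29 ≈ 100.483; standard quotas: P1 8.569, P2 7.354, P5 1.463, P6 11.614.
Rounding up gives 9, 8, 2, 12 = 31 seats, so the divisor must be adjusted.
With modified divisor 107: modified quotas P1 8.047, P2 6.907, P5 1.374, P6 10.907.
Rounding up: P1 9, P2 7, P5 2, P6 11 (total 29).
P6 receives 11.

11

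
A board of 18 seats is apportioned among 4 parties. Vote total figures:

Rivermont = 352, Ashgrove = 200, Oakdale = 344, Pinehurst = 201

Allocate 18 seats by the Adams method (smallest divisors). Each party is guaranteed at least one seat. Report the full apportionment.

Standard divisor 1097/18 ≈ 60.944; standard quotas: Rivermont 5.776, Ashgrove 3.282, Oakdale 5.644, Pinehurst 3.298.
Rounding up gives 6, 4, 6, 4 = 20 seats, so the divisor must be adjusted.
With modified divisor 68: modified quotas Rivermont 5.176, Ashgrove 2.941, Oakdale 5.059, Pinehurst 2.956.
Rounding up: Rivermont 6, Ashgrove 3, Oakdale 6, Pinehurst 3 (total 18).

Rivermont: 6; Ashgrove: 3; Oakdale: 6; Pinehurst: 3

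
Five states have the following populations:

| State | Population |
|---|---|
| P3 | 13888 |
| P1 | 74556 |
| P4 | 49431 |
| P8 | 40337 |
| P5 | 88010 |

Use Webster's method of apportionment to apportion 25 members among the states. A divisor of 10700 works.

With modified divisor 10700: modified quotas P3 1.298, P1 6.968, P4 4.620, P8 3.770, P5 8.225.
Rounding to the nearest integer: P3 1, P1 7, P4 5, P8 4, P5 8 (total 25).

P3: 1, P1: 7, P4: 5, P8: 4, P5: 8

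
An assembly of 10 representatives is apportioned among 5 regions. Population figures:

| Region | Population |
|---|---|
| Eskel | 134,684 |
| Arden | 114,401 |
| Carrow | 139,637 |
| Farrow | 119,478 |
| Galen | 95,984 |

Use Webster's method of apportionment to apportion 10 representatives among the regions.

Standard divisor 604184/10 ≈ 60418.4; standard quotas: Eskel 2.229, Arden 1.893, Carrow 2.311, Farrow 1.978, Galen 1.589.
Rounding to the nearest integer gives Eskel 2, Arden 2, Carrow 2, Farrow 2, Galen 2 — total 10, matching the house size, so no adjustment is needed.

Eskel 2; Arden 2; Carrow 2; Farrow 2; Galen 2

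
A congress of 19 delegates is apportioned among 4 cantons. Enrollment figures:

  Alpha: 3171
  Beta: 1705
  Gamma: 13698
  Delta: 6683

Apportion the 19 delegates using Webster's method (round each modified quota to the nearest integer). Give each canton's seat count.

Alpha: 2, Beta: 1, Gamma: 11, Delta: 5

Standard divisor 25257/19 ≈ 1329.316; standard quotas: Alpha 2.385, Beta 1.283, Gamma 10.305, Delta 5.027.
Rounding to the nearest integer gives 2, 1, 10, 5 = 18 seats, so the divisor must be adjusted.
With modified divisor 1300: modified quotas Alpha 2.439, Beta 1.312, Gamma 10.537, Delta 5.141.
Rounding to the nearest integer: Alpha 2, Beta 1, Gamma 11, Delta 5 (total 19).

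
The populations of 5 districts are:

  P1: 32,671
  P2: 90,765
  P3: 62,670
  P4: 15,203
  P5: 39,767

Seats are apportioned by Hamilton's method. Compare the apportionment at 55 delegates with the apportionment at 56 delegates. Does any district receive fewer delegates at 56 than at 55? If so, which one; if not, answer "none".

At 55 seats: P1 7, P2 21, P3 14, P4 4, P5 9.
At 56 seats: P1 8, P2 21, P3 15, P4 3, P5 9.
P4 drops from 4 to 3.

P4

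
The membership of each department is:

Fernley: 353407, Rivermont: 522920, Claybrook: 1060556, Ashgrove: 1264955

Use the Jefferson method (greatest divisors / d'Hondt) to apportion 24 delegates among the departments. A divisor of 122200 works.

Fernley=2, Rivermont=4, Claybrook=8, Ashgrove=10

With modified divisor 122200: modified quotas Fernley 2.892, Rivermont 4.279, Claybrook 8.679, Ashgrove 10.352.
Rounding down: Fernley 2, Rivermont 4, Claybrook 8, Ashgrove 10 (total 24).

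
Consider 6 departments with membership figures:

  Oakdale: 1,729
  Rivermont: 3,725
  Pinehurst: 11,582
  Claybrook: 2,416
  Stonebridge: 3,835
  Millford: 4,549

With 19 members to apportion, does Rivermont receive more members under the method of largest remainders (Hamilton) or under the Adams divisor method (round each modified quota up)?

Adams

Hamilton: Oakdale 1, Rivermont 2, Pinehurst 8, Claybrook 2, Stonebridge 3, Millford 3.
Adams: Oakdale 1, Rivermont 3, Pinehurst 7, Claybrook 2, Stonebridge 3, Millford 3.
Rivermont gets 2 under Hamilton and 3 under Adams.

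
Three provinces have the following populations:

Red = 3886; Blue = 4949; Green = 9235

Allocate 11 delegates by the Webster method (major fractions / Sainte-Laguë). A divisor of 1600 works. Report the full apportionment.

With modified divisor 1600: modified quotas Red 2.429, Blue 3.093, Green 5.772.
Rounding to the nearest integer: Red 2, Blue 3, Green 6 (total 11).

Red=2; Blue=3; Green=6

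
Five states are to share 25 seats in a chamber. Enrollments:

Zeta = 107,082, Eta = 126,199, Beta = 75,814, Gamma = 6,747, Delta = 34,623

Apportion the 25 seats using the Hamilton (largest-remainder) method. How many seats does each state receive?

Standard divisor: 350465 ÷ 25 ≈ 14018.6.
Standard quotas: Zeta 7.6386, Eta 9.0023, Beta 5.4081, Gamma 0.4813, Delta 2.4698.
Lower quotas: Zeta 7, Eta 9, Beta 5, Gamma 0, Delta 2 (sum 23, leaving 2 seats).
Remainders in descending order: Zeta 0.6386, Gamma 0.4813, Delta 0.4698, Beta 0.4081, Eta 0.0023.
Largest remainders: Zeta, Gamma receive the extra seats.

Zeta: 8, Eta: 9, Beta: 5, Gamma: 1, Delta: 2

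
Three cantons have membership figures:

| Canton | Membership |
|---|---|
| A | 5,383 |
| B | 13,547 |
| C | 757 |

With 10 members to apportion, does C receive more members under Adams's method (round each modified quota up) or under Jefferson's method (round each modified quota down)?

Adams: A 3, B 6, C 1.
Jefferson: A 3, B 7, C 0.
C gets 1 under Adams and 0 under Jefferson.

Adams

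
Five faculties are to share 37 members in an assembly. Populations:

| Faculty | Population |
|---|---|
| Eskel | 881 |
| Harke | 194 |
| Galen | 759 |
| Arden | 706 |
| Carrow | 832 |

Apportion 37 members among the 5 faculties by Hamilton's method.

Eskel 10, Harke 2, Galen 8, Arden 8, Carrow 9

Total 3372; standard divisor 3372/37 ≈ 91.135.
Standard quotas: Eskel 9.667, Harke 2.129, Galen 8.328, Arden 7.747, Carrow 9.129.
Lower quotas: Eskel 9, Harke 2, Galen 8, Arden 7, Carrow 9 (sum 35, leaving 2 seats).
Remainders in descending order: Arden 0.747, Eskel 0.667, Galen 0.328, Carrow 0.129, Harke 0.129.
The surplus seats go to Arden, Eskel.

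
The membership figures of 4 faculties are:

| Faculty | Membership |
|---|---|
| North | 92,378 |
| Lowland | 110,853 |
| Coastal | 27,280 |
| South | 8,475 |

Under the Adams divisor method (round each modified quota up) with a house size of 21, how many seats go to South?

Standard divisor 238986/21 ≈ 11380.286; standard quotas: North 8.117, Lowland 9.741, Coastal 2.397, South 0.745.
Rounding up gives 9, 10, 3, 1 = 23 seats, so the divisor must be adjusted.
With modified divisor 12800: modified quotas North 7.217, Lowland 8.660, Coastal 2.131, South 0.662.
Rounding up: North 8, Lowland 9, Coastal 3, South 1 (total 21).
South receives 1.

1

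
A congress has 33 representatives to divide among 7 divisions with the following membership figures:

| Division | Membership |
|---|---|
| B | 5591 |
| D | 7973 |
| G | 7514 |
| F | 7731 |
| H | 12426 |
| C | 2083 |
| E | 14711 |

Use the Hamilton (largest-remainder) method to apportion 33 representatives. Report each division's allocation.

The standard divisor is 58029/33 ≈ 1758.455.
Standard quotas: B 3.1795, D 4.5341, G 4.2731, F 4.3965, H 7.0664, C 1.1846, E 8.3659.
Lower quotas: B 3, D 4, G 4, F 4, H 7, C 1, E 8 (sum 31, leaving 2 seats).
Remainders in descending order: D 0.5341, F 0.3965, E 0.3659, G 0.2731, C 0.1846, B 0.1795, H 0.0664.
Largest remainders: D, F receive the extra seats.

B 3, D 5, G 4, F 5, H 7, C 1, E 8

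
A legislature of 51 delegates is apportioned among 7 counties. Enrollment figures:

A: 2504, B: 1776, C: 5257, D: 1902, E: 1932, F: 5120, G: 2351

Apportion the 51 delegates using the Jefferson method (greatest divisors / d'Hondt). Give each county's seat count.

A: 6; B: 4; C: 13; D: 4; E: 5; F: 13; G: 6

Standard divisor 20842/51 ≈ 408.667; standard quotas: A 6.127, B 4.346, C 12.864, D 4.654, E 4.728, F 12.529, G 5.753.
Rounding down gives 6, 4, 12, 4, 4, 12, 5 = 47 seats, so the divisor must be adjusted.
With modified divisor 383: modified quotas A 6.538, B 4.637, C 13.726, D 4.966, E 5.044, F 13.368, G 6.138.
Rounding down: A 6, B 4, C 13, D 4, E 5, F 13, G 6 (total 51).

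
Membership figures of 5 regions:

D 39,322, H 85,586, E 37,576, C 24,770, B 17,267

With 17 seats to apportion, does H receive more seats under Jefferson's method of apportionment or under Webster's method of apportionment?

Jefferson: D 3, H 8, E 3, C 2, B 1.
Webster: D 3, H 7, E 3, C 2, B 2.
H gets 8 under Jefferson and 7 under Webster.

Jefferson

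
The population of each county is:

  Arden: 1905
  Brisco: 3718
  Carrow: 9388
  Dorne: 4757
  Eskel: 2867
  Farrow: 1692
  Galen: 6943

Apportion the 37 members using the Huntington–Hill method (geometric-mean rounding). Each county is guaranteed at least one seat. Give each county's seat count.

With divisor 830: modified quotas Arden 2.295, Brisco 4.480, Carrow 11.311, Dorne 5.731, Eskel 3.454, Farrow 2.039, Galen 8.365.
Geometric-mean thresholds: Arden √(2·3)=2.449, Brisco √(4·5)=4.472, Carrow √(11·12)=11.489, Dorne √(5·6)=5.477, Eskel √(3·4)=3.464, Farrow √(2·3)=2.449, Galen √(8·9)=8.485.
Each quota rounded against its threshold gives Arden 2, Brisco 5, Carrow 11, Dorne 6, Eskel 3, Farrow 2, Galen 8 (total 37).

Arden: 2, Brisco: 5, Carrow: 11, Dorne: 6, Eskel: 3, Farrow: 2, Galen: 8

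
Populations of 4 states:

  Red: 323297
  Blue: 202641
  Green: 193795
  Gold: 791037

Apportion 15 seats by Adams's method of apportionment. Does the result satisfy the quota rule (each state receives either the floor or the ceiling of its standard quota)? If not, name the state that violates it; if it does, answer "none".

Standard quotas: Red 3.210, Blue 2.012, Green 1.924, Gold 7.854.
Adams allocation: Red 3, Blue 2, Green 2, Gold 8.
Every allocation lies between the lower and upper quota.

none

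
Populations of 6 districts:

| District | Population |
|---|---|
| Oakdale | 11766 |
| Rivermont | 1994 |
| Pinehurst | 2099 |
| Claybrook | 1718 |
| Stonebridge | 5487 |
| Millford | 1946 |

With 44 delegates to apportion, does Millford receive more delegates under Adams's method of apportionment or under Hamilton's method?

Adams

Adams: Oakdale 20, Rivermont 4, Pinehurst 4, Claybrook 3, Stonebridge 9, Millford 4.
Hamilton: Oakdale 21, Rivermont 3, Pinehurst 4, Claybrook 3, Stonebridge 10, Millford 3.
Millford gets 4 under Adams and 3 under Hamilton.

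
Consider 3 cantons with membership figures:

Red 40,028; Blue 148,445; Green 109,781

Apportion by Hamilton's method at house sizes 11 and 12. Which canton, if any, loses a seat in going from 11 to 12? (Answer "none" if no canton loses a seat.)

none

At 11 seats: Red 2, Blue 5, Green 4.
At 12 seats: Red 2, Blue 6, Green 4.
No canton's allocation decreased.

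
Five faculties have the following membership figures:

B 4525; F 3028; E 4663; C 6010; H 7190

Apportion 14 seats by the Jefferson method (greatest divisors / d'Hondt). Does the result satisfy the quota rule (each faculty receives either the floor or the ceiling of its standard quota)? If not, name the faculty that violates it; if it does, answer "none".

Standard quotas: B 2.493, F 1.668, E 2.569, C 3.311, H 3.960.
Jefferson allocation: B 2, F 2, E 3, C 3, H 4.
Every allocation lies between the lower and upper quota.

none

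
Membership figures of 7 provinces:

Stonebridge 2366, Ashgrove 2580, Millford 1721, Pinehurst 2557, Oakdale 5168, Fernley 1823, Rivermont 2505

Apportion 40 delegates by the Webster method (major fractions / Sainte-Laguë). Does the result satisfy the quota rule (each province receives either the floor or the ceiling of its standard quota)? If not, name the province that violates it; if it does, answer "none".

Standard quotas: Stonebridge 5.056, Ashgrove 5.513, Millford 3.677, Pinehurst 5.464, Oakdale 11.043, Fernley 3.895, Rivermont 5.353.
Webster allocation: Stonebridge 5, Ashgrove 6, Millford 4, Pinehurst 5, Oakdale 11, Fernley 4, Rivermont 5.
Every allocation lies between the lower and upper quota.

none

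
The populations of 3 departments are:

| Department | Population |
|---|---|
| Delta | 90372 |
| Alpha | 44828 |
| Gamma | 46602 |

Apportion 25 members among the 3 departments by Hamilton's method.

Delta: 13, Alpha: 6, Gamma: 6

Total 181802; standard divisor 181802/25 ≈ 7272.08.
Standard quotas: Delta 12.4273, Alpha 6.1644, Gamma 6.4083.
Lower quotas: Delta 12, Alpha 6, Gamma 6 (sum 24, leaving 1 seat).
Remainders in descending order: Delta 0.4273, Gamma 0.4083, Alpha 0.1644.
The surplus seat goes to Delta.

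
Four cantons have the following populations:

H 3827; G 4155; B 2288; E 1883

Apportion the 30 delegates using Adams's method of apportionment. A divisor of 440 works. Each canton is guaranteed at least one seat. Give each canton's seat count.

H 9, G 10, B 6, E 5

With modified divisor 440: modified quotas H 8.698, G 9.443, B 5.200, E 4.280.
Rounding up: H 9, G 10, B 6, E 5 (total 30).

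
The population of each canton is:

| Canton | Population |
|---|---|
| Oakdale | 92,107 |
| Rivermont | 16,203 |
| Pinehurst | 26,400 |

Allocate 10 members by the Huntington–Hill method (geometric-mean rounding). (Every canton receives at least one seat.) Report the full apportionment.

Oakdale 7, Rivermont 1, Pinehurst 2

With divisor 13260: modified quotas Oakdale 6.946, Rivermont 1.222, Pinehurst 1.991.
Geometric-mean thresholds: Oakdale √(6·7)=6.481, Rivermont √(1·2)=1.414, Pinehurst √(1·2)=1.414.
Each quota rounded against its threshold gives Oakdale 7, Rivermont 1, Pinehurst 2 (total 10).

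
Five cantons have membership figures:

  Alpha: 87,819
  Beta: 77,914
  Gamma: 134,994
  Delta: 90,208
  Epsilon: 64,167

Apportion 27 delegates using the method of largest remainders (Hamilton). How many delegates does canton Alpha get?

Total 455102; standard divisor 455102/27 ≈ 16855.63.
Standard quotas: Alpha 5.2101, Beta 4.6224, Gamma 8.0088, Delta 5.3518, Epsilon 3.8069.
Lower quotas: Alpha 5, Beta 4, Gamma 8, Delta 5, Epsilon 3 (sum 25, leaving 2 seats).
Remainders in descending order: Epsilon 0.8069, Beta 0.6224, Delta 0.3518, Alpha 0.2101, Gamma 0.0088.
Largest remainders: Epsilon, Beta receive the extra seats.
Alpha receives 5.

5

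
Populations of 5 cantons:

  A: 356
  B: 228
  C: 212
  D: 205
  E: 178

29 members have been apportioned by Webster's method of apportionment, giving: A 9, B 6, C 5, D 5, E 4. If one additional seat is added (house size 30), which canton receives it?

Priority for the next seat is population ÷ (current seats + 0.5).
Priorities: A 37.474, B 35.077, C 38.545, D 37.273, E 39.556.
Highest priority: E.

E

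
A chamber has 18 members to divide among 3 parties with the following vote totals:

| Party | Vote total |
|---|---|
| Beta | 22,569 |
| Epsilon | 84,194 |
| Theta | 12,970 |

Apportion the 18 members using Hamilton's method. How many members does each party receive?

Beta 3; Epsilon 13; Theta 2

Standard divisor: 119733 ÷ 18 ≈ 6651.833.
Standard quotas: Beta 3.3929, Epsilon 12.6573, Theta 1.9498.
Lower quotas: Beta 3, Epsilon 12, Theta 1 (sum 16, leaving 2 seats).
Remainders in descending order: Theta 0.9498, Epsilon 0.6573, Beta 0.3929.
The surplus seats go to Theta, Epsilon.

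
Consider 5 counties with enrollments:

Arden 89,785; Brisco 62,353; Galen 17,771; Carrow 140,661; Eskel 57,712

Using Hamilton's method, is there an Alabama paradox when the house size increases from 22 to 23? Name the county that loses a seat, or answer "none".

Eskel

At 22 seats: Arden 5, Brisco 4, Galen 1, Carrow 8, Eskel 4.
At 23 seats: Arden 6, Brisco 4, Galen 1, Carrow 9, Eskel 3.
Eskel drops from 4 to 3.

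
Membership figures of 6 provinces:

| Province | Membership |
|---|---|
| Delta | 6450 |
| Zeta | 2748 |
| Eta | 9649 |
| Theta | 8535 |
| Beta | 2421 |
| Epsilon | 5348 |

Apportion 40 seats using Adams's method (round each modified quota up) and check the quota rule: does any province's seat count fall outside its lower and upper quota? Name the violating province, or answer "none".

Standard quotas: Delta 7.340, Zeta 3.127, Eta 10.980, Theta 9.712, Beta 2.755, Epsilon 6.086.
Adams allocation: Delta 7, Zeta 3, Eta 11, Theta 10, Beta 3, Epsilon 6.
Every allocation lies between the lower and upper quota.

none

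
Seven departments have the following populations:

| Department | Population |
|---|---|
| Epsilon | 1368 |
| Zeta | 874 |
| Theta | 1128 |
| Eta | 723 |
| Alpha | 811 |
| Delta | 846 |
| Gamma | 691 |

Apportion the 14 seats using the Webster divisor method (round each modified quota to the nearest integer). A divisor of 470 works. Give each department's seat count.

With modified divisor 470: modified quotas Epsilon 2.911, Zeta 1.860, Theta 2.400, Eta 1.538, Alpha 1.726, Delta 1.800, Gamma 1.470.
Rounding to the nearest integer: Epsilon 3, Zeta 2, Theta 2, Eta 2, Alpha 2, Delta 2, Gamma 1 (total 14).

Epsilon=3, Zeta=2, Theta=2, Eta=2, Alpha=2, Delta=2, Gamma=1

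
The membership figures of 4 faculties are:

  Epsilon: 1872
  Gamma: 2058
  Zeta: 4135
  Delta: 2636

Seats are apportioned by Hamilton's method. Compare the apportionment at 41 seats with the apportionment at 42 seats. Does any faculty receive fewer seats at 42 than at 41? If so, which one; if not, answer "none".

At 41 seats: Epsilon 7, Gamma 8, Zeta 16, Delta 10.
At 42 seats: Epsilon 8, Gamma 8, Zeta 16, Delta 10.
No faculty's allocation decreased.

none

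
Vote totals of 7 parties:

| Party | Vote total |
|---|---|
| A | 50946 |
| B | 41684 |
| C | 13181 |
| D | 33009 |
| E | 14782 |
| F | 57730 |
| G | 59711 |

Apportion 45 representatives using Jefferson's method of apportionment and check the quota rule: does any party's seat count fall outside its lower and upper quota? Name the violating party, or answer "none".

none

Standard quotas: A 8.458, B 6.921, C 2.188, D 5.480, E 2.454, F 9.585, G 9.914.
Jefferson allocation: A 9, B 7, C 2, D 5, E 2, F 10, G 10.
Every allocation lies between the lower and upper quota.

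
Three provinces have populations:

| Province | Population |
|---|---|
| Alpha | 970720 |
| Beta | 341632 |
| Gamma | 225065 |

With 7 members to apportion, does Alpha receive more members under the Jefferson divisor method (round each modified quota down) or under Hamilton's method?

Jefferson: Alpha 5, Beta 1, Gamma 1.
Hamilton: Alpha 4, Beta 2, Gamma 1.
Alpha gets 5 under Jefferson and 4 under Hamilton.

Jefferson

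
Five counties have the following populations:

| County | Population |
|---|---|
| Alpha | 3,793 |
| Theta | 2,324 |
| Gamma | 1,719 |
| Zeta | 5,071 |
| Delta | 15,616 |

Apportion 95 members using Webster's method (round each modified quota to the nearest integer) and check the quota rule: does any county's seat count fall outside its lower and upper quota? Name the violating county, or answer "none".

Delta

Standard quotas: Alpha 12.633, Theta 7.740, Gamma 5.725, Zeta 16.890, Delta 52.011.
Webster allocation: Alpha 13, Theta 8, Gamma 6, Zeta 17, Delta 51.
Delta has quota 52.011 (lower 52, upper 53) but receives 51 — outside the quota interval.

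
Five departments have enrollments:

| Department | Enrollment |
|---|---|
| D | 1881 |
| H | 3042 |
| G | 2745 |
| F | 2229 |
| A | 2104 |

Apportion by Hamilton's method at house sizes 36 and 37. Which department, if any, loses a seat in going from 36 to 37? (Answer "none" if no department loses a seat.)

At 36 seats: D 6, H 9, G 8, F 7, A 6.
At 37 seats: D 6, H 9, G 8, F 7, A 7.
No department's allocation decreased.

none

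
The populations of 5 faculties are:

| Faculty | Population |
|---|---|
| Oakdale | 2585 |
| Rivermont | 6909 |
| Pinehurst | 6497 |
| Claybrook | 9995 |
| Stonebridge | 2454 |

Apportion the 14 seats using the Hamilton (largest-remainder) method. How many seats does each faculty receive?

Oakdale 1; Rivermont 4; Pinehurst 3; Claybrook 5; Stonebridge 1

The standard divisor is 28440/14 ≈ 2031.429.
Standard quotas: Oakdale 1.2725, Rivermont 3.4011, Pinehurst 3.1982, Claybrook 4.9202, Stonebridge 1.2080.
Lower quotas: Oakdale 1, Rivermont 3, Pinehurst 3, Claybrook 4, Stonebridge 1 (sum 12, leaving 2 seats).
Remainders in descending order: Claybrook 0.9202, Rivermont 0.4011, Oakdale 0.2725, Stonebridge 0.2080, Pinehurst 0.1982.
Largest remainders: Claybrook, Rivermont receive the extra seats.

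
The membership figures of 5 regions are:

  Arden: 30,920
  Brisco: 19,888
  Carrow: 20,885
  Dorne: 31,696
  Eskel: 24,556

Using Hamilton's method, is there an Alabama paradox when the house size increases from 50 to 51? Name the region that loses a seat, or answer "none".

none

At 50 seats: Arden 12, Brisco 8, Carrow 8, Dorne 12, Eskel 10.
At 51 seats: Arden 12, Brisco 8, Carrow 8, Dorne 13, Eskel 10.
No region's allocation decreased.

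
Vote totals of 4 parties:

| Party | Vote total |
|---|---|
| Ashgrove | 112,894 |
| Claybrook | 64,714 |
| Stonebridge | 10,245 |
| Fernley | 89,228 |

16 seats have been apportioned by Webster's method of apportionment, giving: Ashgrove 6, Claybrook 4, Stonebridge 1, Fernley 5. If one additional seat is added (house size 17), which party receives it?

Ashgrove

Priority for the next seat is population ÷ (current seats + 0.5).
Priorities: Ashgrove 17368.308, Claybrook 14380.889, Stonebridge 6830.000, Fernley 16223.273.
Highest priority: Ashgrove.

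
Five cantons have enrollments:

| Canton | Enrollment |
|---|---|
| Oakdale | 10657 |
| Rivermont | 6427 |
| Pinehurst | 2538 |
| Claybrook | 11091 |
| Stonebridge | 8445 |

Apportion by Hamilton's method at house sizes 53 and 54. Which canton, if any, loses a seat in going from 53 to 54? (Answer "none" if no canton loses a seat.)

Pinehurst

At 53 seats: Oakdale 14, Rivermont 9, Pinehurst 4, Claybrook 15, Stonebridge 11.
At 54 seats: Oakdale 15, Rivermont 9, Pinehurst 3, Claybrook 15, Stonebridge 12.
Pinehurst drops from 4 to 3.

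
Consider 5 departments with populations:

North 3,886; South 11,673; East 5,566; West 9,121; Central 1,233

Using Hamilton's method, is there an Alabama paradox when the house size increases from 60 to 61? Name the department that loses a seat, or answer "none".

At 60 seats: North 8, South 22, East 11, West 17, Central 2.
At 61 seats: North 7, South 23, East 11, West 18, Central 2.
North drops from 8 to 7.

North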